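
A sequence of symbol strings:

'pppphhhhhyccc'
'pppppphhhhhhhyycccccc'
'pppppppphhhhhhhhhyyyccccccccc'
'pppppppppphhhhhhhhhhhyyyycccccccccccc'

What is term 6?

pppppppppppppphhhhhhhhhhhhhhhyyyyyycccccccccccccccccc

Reading off run lengths: p runs 4, 6, 8, 10; h runs 5, 7, 9, 11; y runs 1, 2, 3, 4; c runs 3, 6, 9, 12 — each is linear in n (n = 1, 2, …).
Setting n = 6 gives 14, 15, 6, 18 characters in each block.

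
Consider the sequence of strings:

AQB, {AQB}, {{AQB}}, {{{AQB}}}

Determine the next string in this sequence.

{{{{AQB}}}}

s(k+1) = {·s(k)·}, so each term gains { as a prefix and } as a suffix.
One more step from {{{AQB}}} gives the answer.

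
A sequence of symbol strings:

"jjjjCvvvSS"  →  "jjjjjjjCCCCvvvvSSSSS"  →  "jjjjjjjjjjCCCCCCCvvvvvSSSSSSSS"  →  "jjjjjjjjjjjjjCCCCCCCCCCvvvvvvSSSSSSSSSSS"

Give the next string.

Reading off run lengths: j runs 4, 7, 10, 13; C runs 1, 4, 7, 10; v runs 3, 4, 5, 6; S runs 2, 5, 8, 11 — each is linear in n (n = 1, 2, …).
Setting n = 5 gives 16, 13, 7, 14 characters in each block.

jjjjjjjjjjjjjjjjCCCCCCCCCCCCCvvvvvvvSSSSSSSSSSSSSS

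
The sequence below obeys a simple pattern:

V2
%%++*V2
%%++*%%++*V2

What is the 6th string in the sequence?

Every step adds %%++* at the front: s(k+1) = %%++*·s(k).
From %%++*%%++*V2, 3 further steps: %%++*%%++*V2 → %%++*%%++*%%++*V2 → %%++*%%++*%%++*%%++*V2 → (answer).

%%++*%%++*%%++*%%++*%%++*V2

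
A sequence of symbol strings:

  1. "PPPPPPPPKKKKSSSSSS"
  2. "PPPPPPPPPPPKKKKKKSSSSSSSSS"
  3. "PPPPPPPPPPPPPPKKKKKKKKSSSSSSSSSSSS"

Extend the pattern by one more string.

Each string has the form P^{3n+2} K^{2n} S^{3n}, where the shown terms are n = 2, 3, 4.
Setting n = 5 gives 17, 10, 15 characters in each block.

PPPPPPPPPPPPPPPPPKKKKKKKKKKSSSSSSSSSSSSSSS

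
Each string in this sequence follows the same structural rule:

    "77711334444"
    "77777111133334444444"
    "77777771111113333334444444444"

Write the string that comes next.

77777777711111111333333334444444444444

The n-th term is 2n+1 7's then 2n 1's then 2n 3's then 3n+1 4's (n = 1, 2, …).
At n = 4 the blocks have lengths 9, 8, 8, 13.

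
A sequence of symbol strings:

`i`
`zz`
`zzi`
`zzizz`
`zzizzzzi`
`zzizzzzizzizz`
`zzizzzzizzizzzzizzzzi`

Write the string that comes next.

From term 3 onward, concatenate the last term with the second-to-last: zz·i = zzi, zzi·zz = zzizz, …
The next term joins zzizzzzizzizzzzizzzzi and zzizzzzizzizz.

zzizzzzizzizzzzizzzzizzizzzzizzizz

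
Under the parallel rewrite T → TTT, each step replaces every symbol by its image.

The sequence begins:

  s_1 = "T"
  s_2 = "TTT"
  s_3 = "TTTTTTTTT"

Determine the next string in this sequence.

TTTTTTTTTTTTTTTTTTTTTTTTTTT

Expanding TTTTTTTTT: T→TTT, T→TTT, T→TTT, T→TTT, T→TTT, T→TTT, T→TTT, T→TTT, T→TTT. Concatenated: TTT TTT TTT TTT TTT TTT TTT TTT TTT.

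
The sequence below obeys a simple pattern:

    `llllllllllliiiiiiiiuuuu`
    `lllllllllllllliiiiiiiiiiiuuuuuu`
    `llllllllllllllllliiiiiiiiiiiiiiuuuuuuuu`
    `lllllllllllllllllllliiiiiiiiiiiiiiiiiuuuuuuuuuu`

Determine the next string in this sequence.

llllllllllllllllllllllliiiiiiiiiiiiiiiiiiiiuuuuuuuuuuuu

Each string has the form l^{3n+2} i^{3n-1} u^{2n-2}, where the shown terms are n = 3, 4, 5, 6.
At n = 7 the blocks have lengths 23, 20, 12.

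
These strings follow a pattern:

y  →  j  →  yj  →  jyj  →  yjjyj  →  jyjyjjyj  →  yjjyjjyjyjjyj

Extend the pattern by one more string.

jyjyjjyjyjjyjjyjyjjyj

Each term (from the third on) is the two preceding terms concatenated in order: term 3 = y·j = yj.
So term 8 is jyjyjjyj·yjjyjjyjyjjyj.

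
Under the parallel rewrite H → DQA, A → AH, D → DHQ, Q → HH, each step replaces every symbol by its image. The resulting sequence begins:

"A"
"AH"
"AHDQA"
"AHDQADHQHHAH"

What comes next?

AHDQADHQHHAHDHQDQAHHDQADQAAHDQA

Apply φ to AHDQADHQHHAH symbol by symbol: A→AH, H→DQA, D→DHQ, Q→HH, A→AH, D→DHQ, H→DQA, Q→HH, H→DQA, H→DQA, A→AH, H→DQA; joined: AH DQA DHQ HH AH DHQ DQA HH DQA DQA AH DQA.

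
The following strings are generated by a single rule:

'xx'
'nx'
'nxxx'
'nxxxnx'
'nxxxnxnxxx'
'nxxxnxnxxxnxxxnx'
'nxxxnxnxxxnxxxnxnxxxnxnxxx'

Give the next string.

nxxxnxnxxxnxxxnxnxxxnxnxxxnxxxnxnxxxnxxxnx

Each term (from the third on) is the previous term followed by the one before it: term 3 = nx·xx = nxxx.
Continuing: nxxxnxnxxxnxxxnxnxxxnxnxxx · nxxxnxnxxxnxxxnx gives term 8.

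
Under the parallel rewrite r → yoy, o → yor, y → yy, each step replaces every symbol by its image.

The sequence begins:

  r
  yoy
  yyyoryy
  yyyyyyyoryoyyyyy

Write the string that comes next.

Applying the rule to each of the 16 symbols of yyyyyyyoryoyyyyy gives the pieces yy yy yy yy yy yy yy yor yoy yy yor yy yy yy yy yy, which concatenate to the answer.

yyyyyyyyyyyyyyyoryoyyyyoryyyyyyyyyy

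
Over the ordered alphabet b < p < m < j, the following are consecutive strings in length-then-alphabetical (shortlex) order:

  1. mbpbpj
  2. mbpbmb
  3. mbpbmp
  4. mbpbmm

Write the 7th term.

mbpbjp

Continuing the enumeration 3 steps past mbpbmm: mbpbmm → mbpbmj → mbpbjb → (answer).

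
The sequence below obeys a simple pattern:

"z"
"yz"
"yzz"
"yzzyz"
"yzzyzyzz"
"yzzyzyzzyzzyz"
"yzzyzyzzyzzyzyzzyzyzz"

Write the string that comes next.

yzzyzyzzyzzyzyzzyzyzzyzzyzyzzyzzyz

Each term (from the third on) is the previous term followed by the one before it: term 3 = yz·z = yzz.
So term 8 is yzzyzyzzyzzyzyzzyzyzz·yzzyzyzzyzzyz.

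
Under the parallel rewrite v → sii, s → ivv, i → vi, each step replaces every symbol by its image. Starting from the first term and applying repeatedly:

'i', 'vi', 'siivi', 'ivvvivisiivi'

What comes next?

visiisiisiivisiiviivvvivisiivi

Expanding ivvvivisiivi: i→vi, v→sii, v→sii, v→sii, i→vi, v→sii, i→vi, s→ivv, i→vi, i→vi, v→sii, i→vi. Concatenated: vi sii sii sii vi sii vi ivv vi vi sii vi.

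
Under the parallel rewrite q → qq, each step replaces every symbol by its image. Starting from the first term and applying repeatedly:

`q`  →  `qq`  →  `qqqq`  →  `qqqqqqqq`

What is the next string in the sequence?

qqqqqqqqqqqqqqqq

Expanding qqqqqqqq: q→qq, q→qq, q→qq, q→qq, q→qq, q→qq, q→qq, q→qq. Concatenated: qq qq qq qq qq qq qq qq.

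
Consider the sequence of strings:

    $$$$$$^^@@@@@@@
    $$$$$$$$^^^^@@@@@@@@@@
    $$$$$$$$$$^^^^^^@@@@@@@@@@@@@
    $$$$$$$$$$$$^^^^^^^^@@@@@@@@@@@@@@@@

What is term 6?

$$$$$$$$$$$$$$$$^^^^^^^^^^^^@@@@@@@@@@@@@@@@@@@@@@

Reading off run lengths: $ runs 6, 8, 10, 12; ^ runs 2, 4, 6, 8; @ runs 7, 10, 13, 16 — each is linear in n, where the shown terms are n = 2, 3, 4, 5.
At n = 7 the blocks have lengths 16, 12, 22.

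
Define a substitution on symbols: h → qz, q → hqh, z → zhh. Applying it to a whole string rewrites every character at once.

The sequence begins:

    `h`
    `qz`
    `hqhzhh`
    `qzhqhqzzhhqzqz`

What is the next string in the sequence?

Applying the rule to each of the 14 symbols of qzhqhqzzhhqzqz gives the pieces hqh zhh qz hqh qz hqh zhh zhh qz qz hqh zhh hqh zhh, which concatenate to the answer.

hqhzhhqzhqhqzhqhzhhzhhqzqzhqhzhhhqhzhh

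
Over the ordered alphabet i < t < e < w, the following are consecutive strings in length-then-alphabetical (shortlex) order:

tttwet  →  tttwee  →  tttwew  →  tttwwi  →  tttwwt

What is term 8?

tteiii

Continuing the enumeration 3 steps past tttwwt: tttwwt → tttwwe → tttwww → (answer).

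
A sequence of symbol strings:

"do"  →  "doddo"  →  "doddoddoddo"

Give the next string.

Each string is two copies of the previous one joined by 'd'.
So the next term is two copies of doddoddoddo with 'd' between the halves.

doddoddoddoddoddoddoddo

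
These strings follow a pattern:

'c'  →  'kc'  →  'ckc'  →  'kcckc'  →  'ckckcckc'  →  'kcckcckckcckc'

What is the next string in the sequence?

This is a Fibonacci-style word recurrence s(k) = s(k−2)·s(k−1): e.g. c·kc = ckc.
The next term joins ckckcckc and kcckcckckcckc.

ckckcckckcckcckckcckc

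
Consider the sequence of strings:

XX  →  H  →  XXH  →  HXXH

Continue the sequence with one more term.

XXHHXXH

Each term (from the third on) is the two preceding terms concatenated in order: term 3 = XX·H = XXH.
Continuing: XXH · HXXH gives term 5.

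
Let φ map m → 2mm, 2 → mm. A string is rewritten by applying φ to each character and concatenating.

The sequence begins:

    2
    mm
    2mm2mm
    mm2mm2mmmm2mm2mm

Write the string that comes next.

Applying the rule to each of the 16 symbols of mm2mm2mmmm2mm2mm gives the pieces 2mm 2mm mm 2mm 2mm mm 2mm 2mm 2mm 2mm mm 2mm 2mm mm 2mm 2mm, which concatenate to the answer.

2mm2mmmm2mm2mmmm2mm2mm2mm2mmmm2mm2mmmm2mm2mm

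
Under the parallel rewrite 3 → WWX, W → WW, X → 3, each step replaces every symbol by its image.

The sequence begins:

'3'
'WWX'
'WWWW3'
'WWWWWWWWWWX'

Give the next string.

Expanding WWWWWWWWWWX: W→WW, W→WW, W→WW, W→WW, W→WW, W→WW, W→WW, W→WW, W→WW, W→WW, X→3. Concatenated: WW WW WW WW WW WW WW WW WW WW 3.

WWWWWWWWWWWWWWWWWWWW3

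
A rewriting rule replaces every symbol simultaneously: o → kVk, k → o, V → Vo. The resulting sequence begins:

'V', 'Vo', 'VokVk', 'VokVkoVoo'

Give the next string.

VokVkoVookVkVokVkkVk

Apply φ to VokVkoVoo symbol by symbol: V→Vo, o→kVk, k→o, V→Vo, k→o, o→kVk, V→Vo, o→kVk, o→kVk; joined: Vo kVk o Vo o kVk Vo kVk kVk.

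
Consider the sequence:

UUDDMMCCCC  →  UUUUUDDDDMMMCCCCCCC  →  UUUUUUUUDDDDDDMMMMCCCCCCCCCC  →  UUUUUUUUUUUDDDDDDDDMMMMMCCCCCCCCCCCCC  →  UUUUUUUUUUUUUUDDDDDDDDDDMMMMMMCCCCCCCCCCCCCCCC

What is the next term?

The n-th term is 3n-1 U's then 2n D's then n+1 M's then 3n+1 C's (n = 1, 2, …).
Setting n = 6 gives 17, 12, 7, 19 characters in each block.

UUUUUUUUUUUUUUUUUDDDDDDDDDDDDMMMMMMMCCCCCCCCCCCCCCCCCCC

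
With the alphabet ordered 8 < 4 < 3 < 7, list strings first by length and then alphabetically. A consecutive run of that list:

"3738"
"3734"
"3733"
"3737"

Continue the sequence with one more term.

The successor of 3737 increments the rightmost position that isn't already 7 and resets every position after it to 8.

3778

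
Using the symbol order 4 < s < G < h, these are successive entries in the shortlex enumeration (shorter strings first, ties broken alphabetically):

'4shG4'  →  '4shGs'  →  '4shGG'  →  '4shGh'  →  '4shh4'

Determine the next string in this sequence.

Treat 4shh4 as a base-4 numeral over the given alphabet and add one, carrying through any trailing h's.

4shhs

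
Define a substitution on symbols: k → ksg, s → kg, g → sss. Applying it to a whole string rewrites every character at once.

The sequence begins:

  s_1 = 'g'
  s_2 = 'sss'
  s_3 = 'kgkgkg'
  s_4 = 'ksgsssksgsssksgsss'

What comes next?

φ(ksgsssksgsssksgsss) expands symbol-by-symbol to ksg kg sss kg kg kg ksg kg sss kg kg kg ksg kg sss kg kg kg; joining the 18 pieces gives the next term.

ksgkgssskgkgkgksgkgssskgkgkgksgkgssskgkgkg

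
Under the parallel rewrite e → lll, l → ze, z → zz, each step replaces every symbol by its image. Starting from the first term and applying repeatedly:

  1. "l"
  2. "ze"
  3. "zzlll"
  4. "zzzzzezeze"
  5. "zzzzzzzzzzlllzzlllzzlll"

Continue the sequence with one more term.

φ(zzzzzzzzzzlllzzlllzzlll) expands symbol-by-symbol to zz zz zz zz zz zz zz zz zz zz ze ze ze zz zz ze ze ze zz zz ze ze ze; joining the 23 pieces gives the next term.

zzzzzzzzzzzzzzzzzzzzzezezezzzzzezezezzzzzezeze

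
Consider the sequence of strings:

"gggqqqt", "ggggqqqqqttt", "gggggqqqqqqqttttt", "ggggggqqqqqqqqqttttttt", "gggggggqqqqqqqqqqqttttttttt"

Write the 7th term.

gggggggggqqqqqqqqqqqqqqqttttttttttttt

Term n consists of n+2 g's, followed by 2n+1 q's, followed by 2n-1 t's (n = 1, 2, …).
Setting n = 7 gives 9, 15, 13 characters in each block.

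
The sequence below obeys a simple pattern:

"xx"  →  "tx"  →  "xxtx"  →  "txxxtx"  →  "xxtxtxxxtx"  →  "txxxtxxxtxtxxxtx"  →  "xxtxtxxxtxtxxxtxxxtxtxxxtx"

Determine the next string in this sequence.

This is a Fibonacci-style word recurrence s(k) = s(k−2)·s(k−1): e.g. xx·tx = xxtx.
So term 8 is txxxtxxxtxtxxxtx·xxtxtxxxtxtxxxtxxxtxtxxxtx.

txxxtxxxtxtxxxtxxxtxtxxxtxtxxxtxxxtxtxxxtx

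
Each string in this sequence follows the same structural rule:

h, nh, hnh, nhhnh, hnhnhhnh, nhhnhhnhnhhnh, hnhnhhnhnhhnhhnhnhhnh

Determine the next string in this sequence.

nhhnhhnhnhhnhhnhnhhnhnhhnhhnhnhhnh

From term 3 onward, concatenate the second-to-last term with the last: h·nh = hnh, nh·hnh = nhhnh, …
So term 8 is nhhnhhnhnhhnh·hnhnhhnhnhhnhhnhnhhnh.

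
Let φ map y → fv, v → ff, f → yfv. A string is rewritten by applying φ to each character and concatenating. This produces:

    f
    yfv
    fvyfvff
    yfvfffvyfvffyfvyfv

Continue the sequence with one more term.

Rewriting the 18 symbols of yfvfffvyfvffyfvyfv one by one yields fv yfv ff yfv yfv yfv ff fv yfv ff yfv yfv fv yfv ff fv yfv ff; concatenated:

fvyfvffyfvyfvyfvfffvyfvffyfvyfvfvyfvfffvyfvff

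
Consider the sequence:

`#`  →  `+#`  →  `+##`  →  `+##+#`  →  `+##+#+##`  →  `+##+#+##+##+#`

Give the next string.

Each term (from the third on) is the previous term followed by the one before it: term 3 = +#·# = +##.
Continuing: +##+#+##+##+# · +##+#+## gives term 7.

+##+#+##+##+#+##+#+##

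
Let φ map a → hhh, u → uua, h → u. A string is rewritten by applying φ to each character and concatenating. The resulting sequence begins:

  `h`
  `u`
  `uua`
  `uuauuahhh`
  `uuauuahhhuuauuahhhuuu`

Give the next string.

uuauuahhhuuauuahhhuuuuuauuahhhuuauuahhhuuuuuauuauua

φ(uuauuahhhuuauuahhhuuu) expands symbol-by-symbol to uua uua hhh uua uua hhh u u u uua uua hhh uua uua hhh u u u uua uua uua; joining the 21 pieces gives the next term.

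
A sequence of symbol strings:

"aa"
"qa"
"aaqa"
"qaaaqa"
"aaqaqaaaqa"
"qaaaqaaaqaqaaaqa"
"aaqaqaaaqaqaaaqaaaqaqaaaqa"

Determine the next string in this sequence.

This is a Fibonacci-style word recurrence s(k) = s(k−2)·s(k−1): e.g. aa·qa = aaqa.
Continuing: qaaaqaaaqaqaaaqa · aaqaqaaaqaqaaaqaaaqaqaaaqa gives term 8.

qaaaqaaaqaqaaaqaaaqaqaaaqaqaaaqaaaqaqaaaqa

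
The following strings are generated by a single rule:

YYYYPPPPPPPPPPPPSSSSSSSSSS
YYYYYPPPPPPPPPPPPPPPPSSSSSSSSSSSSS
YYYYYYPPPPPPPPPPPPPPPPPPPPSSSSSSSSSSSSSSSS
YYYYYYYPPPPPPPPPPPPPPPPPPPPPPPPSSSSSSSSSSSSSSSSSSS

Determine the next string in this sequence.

Term n consists of n+1 Y's, followed by 4n P's, followed by 3n+1 S's, where the shown terms are n = 3, 4, 5, 6.
Setting n = 7 gives 8, 28, 22 characters in each block.

YYYYYYYYPPPPPPPPPPPPPPPPPPPPPPPPPPPPSSSSSSSSSSSSSSSSSSSSSS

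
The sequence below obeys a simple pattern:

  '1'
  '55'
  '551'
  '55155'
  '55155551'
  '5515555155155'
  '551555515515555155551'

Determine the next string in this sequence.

5515555155155551555515515555155155

This is a Fibonacci-style word recurrence s(k) = s(k−1)·s(k−2): e.g. 55·1 = 551.
So term 8 is 551555515515555155551·5515555155155.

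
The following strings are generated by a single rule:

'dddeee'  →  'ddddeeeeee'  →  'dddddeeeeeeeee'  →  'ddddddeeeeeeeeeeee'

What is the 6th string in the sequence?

ddddddddeeeeeeeeeeeeeeeeee

The n-th term is n+2 d's then 3n e's (n = 1, 2, …).
Setting n = 6 gives 8, 18 characters in each block.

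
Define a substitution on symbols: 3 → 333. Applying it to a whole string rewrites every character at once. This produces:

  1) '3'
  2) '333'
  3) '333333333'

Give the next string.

333333333333333333333333333

Rewriting each symbol of 333333333: 3→333, 3→333, 3→333, 3→333, 3→333, 3→333, 3→333, 3→333, 3→333, which concatenates to 333 333 333 333 333 333 333 333 333.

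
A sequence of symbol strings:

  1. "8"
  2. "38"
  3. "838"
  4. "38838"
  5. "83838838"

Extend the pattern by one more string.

3883883838838

Each term (from the third on) is the two preceding terms concatenated in order: term 3 = 8·38 = 838.
The next term joins 38838 and 83838838.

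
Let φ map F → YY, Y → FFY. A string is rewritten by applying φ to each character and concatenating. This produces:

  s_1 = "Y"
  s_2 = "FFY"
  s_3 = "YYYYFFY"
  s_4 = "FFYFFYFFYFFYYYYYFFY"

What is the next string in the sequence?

YYYYFFYYYYYFFYYYYYFFYYYYYFFYFFYFFYFFYFFYYYYYFFY

φ(FFYFFYFFYFFYYYYYFFY) expands symbol-by-symbol to YY YY FFY YY YY FFY YY YY FFY YY YY FFY FFY FFY FFY FFY YY YY FFY; joining the 19 pieces gives the next term.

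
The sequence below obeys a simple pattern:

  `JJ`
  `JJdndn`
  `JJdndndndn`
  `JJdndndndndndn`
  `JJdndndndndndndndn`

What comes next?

Every step adds dndn to the end: s(k+1) = s(k)·dndn.
So the next term is JJdndndndndndndndn·dndn.

JJdndndndndndndndndndn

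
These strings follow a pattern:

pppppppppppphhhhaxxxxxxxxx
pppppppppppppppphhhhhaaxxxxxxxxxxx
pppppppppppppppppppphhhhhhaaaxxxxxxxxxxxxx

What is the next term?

pppppppppppppppppppppppphhhhhhhaaaaxxxxxxxxxxxxxxx

The n-th term is 4n p's then n+1 h's then n-2 a's then 2n+3 x's, where the shown terms are n = 3, 4, 5.
Setting n = 6 gives 24, 7, 4, 15 characters in each block.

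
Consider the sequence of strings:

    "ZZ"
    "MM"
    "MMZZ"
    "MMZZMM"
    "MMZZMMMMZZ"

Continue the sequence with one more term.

MMZZMMMMZZMMZZMM

Each term (from the third on) is the previous term followed by the one before it: term 3 = MM·ZZ = MMZZ.
So term 6 is MMZZMMMMZZ·MMZZMM.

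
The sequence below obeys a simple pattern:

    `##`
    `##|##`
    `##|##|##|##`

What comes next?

##|##|##|##|##|##|##|##

Each string is two copies of the previous one joined by '|'.
So the next term is two copies of ##|##|##|## with '|' between the halves.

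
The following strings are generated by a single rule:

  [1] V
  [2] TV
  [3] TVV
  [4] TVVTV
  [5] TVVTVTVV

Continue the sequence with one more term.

This is a Fibonacci-style word recurrence s(k) = s(k−1)·s(k−2): e.g. TV·V = TVV.
The next term joins TVVTVTVV and TVVTV.

TVVTVTVVTVVTV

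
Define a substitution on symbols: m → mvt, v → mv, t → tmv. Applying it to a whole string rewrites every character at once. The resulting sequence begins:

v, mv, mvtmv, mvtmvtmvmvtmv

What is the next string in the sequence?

φ(mvtmvtmvmvtmv) expands symbol-by-symbol to mvt mv tmv mvt mv tmv mvt mv mvt mv tmv mvt mv; joining the 13 pieces gives the next term.

mvtmvtmvmvtmvtmvmvtmvmvtmvtmvmvtmv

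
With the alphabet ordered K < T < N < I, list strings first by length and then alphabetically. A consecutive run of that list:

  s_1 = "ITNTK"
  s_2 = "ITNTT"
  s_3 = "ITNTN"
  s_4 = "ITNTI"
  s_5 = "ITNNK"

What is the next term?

ITNNT

The successor of ITNNK increments the rightmost position that isn't already I and resets every position after it to K.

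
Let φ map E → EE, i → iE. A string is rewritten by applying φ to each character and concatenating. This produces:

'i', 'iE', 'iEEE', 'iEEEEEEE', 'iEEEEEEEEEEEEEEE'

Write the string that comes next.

iEEEEEEEEEEEEEEEEEEEEEEEEEEEEEEE

φ(iEEEEEEEEEEEEEEE) expands symbol-by-symbol to iE EE EE EE EE EE EE EE EE EE EE EE EE EE EE EE; joining the 16 pieces gives the next term.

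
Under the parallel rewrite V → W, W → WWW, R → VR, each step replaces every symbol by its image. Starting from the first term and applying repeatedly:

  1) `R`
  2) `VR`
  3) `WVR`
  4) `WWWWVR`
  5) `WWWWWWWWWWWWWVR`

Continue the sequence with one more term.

φ(WWWWWWWWWWWWWVR) expands symbol-by-symbol to WWW WWW WWW WWW WWW WWW WWW WWW WWW WWW WWW WWW WWW W VR; joining the 15 pieces gives the next term.

WWWWWWWWWWWWWWWWWWWWWWWWWWWWWWWWWWWWWWWWVR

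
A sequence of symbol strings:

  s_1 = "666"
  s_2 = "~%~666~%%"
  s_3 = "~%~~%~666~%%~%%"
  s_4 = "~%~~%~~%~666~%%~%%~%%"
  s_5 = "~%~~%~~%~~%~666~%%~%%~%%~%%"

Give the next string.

~%~~%~~%~~%~~%~666~%%~%%~%%~%%~%%

Every step adds ~%~ to the front and ~%% to the end of the previous string.
One more step from ~%~~%~~%~~%~666~%%~%%~%%~%% gives the answer.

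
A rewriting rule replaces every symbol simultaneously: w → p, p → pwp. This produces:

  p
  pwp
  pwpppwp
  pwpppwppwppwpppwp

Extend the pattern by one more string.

pwpppwppwppwpppwppwpppwppwpppwppwppwpppwp

Applying the rule to each of the 17 symbols of pwpppwppwppwpppwp gives the pieces pwp p pwp pwp pwp p pwp pwp p pwp pwp p pwp pwp pwp p pwp, which concatenate to the answer.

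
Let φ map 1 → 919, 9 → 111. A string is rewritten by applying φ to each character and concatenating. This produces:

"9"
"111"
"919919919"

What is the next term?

Apply φ to 919919919 symbol by symbol: 9→111, 1→919, 9→111, 9→111, 1→919, 9→111, 9→111, 1→919, 9→111; joined: 111 919 111 111 919 111 111 919 111.

111919111111919111111919111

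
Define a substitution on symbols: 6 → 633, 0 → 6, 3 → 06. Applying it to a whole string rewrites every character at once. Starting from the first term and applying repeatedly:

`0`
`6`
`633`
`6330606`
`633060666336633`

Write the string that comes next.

Applying the rule to each of the 15 symbols of 633060666336633 gives the pieces 633 06 06 6 633 6 633 633 633 06 06 633 633 06 06, which concatenate to the answer.

63306066633663363363306066336330606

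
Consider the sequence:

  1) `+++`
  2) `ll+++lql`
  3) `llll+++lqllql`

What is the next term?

Every step adds ll to the front and lql to the end of the previous string.
Applying this once more to llll+++lqllql:

llllll+++lqllqllql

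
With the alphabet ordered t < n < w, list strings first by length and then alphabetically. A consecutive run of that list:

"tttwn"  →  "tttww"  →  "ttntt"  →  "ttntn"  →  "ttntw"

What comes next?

ttnnt

Find the rightmost character of ttntw below w, bump it to the next letter, and reset everything to its right to t.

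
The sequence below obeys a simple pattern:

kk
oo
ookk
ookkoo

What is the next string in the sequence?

ookkooookk

Each term (from the third on) is the previous term followed by the one before it: term 3 = oo·kk = ookk.
So term 5 is ookkoo·ookk.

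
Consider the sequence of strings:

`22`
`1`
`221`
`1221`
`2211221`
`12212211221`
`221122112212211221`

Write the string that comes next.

From term 3 onward, concatenate the second-to-last term with the last: 22·1 = 221, 1·221 = 1221, …
The next term joins 12212211221 and 221122112212211221.

12212211221221122112212211221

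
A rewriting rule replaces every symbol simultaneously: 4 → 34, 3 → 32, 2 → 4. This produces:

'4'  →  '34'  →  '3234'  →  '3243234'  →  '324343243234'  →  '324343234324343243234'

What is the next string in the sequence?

3243432343243234324343234324343243234

φ(324343234324343243234) expands symbol-by-symbol to 32 4 34 32 34 32 4 32 34 32 4 34 32 34 32 4 34 32 4 32 34; joining the 21 pieces gives the next term.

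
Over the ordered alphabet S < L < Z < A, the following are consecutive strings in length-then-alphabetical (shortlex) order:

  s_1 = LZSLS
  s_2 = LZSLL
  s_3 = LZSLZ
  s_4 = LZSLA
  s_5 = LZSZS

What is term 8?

Continuing the enumeration 3 steps past LZSZS: LZSZS → LZSZL → LZSZZ → (answer).

LZSZA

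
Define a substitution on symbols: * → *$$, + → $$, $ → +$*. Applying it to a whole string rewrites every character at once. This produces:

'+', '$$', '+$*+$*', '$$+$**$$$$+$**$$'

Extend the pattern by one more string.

φ($$+$**$$$$+$**$$) expands symbol-by-symbol to +$* +$* $$ +$* *$$ *$$ +$* +$* +$* +$* $$ +$* *$$ *$$ +$* +$*; joining the 16 pieces gives the next term.

+$*+$*$$+$**$$*$$+$*+$*+$*+$*$$+$**$$*$$+$*+$*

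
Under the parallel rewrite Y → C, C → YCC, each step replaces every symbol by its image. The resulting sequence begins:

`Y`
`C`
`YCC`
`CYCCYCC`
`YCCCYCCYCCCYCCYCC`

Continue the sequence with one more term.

φ(YCCCYCCYCCCYCCYCC) expands symbol-by-symbol to C YCC YCC YCC C YCC YCC C YCC YCC YCC C YCC YCC C YCC YCC; joining the 17 pieces gives the next term.

CYCCYCCYCCCYCCYCCCYCCYCCYCCCYCCYCCCYCCYCC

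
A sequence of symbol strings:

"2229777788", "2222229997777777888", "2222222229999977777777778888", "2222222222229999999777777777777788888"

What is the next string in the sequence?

Reading off run lengths: 2 runs 3, 6, 9, 12; 9 runs 1, 3, 5, 7; 7 runs 4, 7, 10, 13; 8 runs 2, 3, 4, 5 — each is linear in n (n = 1, 2, …).
At n = 5 the blocks have lengths 15, 9, 16, 6.

2222222222222229999999997777777777777777888888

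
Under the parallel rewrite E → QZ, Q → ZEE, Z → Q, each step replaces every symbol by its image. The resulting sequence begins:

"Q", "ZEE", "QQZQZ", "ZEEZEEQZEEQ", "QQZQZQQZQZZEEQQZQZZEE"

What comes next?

Rewriting the 21 symbols of QQZQZQQZQZZEEQQZQZZEE one by one yields ZEE ZEE Q ZEE Q ZEE ZEE Q ZEE Q Q QZ QZ ZEE ZEE Q ZEE Q Q QZ QZ; concatenated:

ZEEZEEQZEEQZEEZEEQZEEQQQZQZZEEZEEQZEEQQQZQZ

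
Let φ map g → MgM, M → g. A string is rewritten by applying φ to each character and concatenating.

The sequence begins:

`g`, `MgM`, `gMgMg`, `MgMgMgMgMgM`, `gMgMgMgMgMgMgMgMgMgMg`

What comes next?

MgMgMgMgMgMgMgMgMgMgMgMgMgMgMgMgMgMgMgMgMgM

φ(gMgMgMgMgMgMgMgMgMgMg) expands symbol-by-symbol to MgM g MgM g MgM g MgM g MgM g MgM g MgM g MgM g MgM g MgM g MgM; joining the 21 pieces gives the next term.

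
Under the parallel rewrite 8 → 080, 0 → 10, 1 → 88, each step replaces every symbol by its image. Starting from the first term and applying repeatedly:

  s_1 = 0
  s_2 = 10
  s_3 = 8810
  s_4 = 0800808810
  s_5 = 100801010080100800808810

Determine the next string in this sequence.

Applying the rule to each of the 24 symbols of 100801010080100800808810 gives the pieces 88 10 10 080 10 88 10 88 10 10 080 10 88 10 10 080 10 10 080 10 080 080 88 10, which concatenate to the answer.

881010080108810881010080108810100801010080100800808810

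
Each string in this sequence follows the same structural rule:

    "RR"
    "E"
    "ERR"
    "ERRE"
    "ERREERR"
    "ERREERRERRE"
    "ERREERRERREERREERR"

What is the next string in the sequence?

Each term (from the third on) is the previous term followed by the one before it: term 3 = E·RR = ERR.
Continuing: ERREERRERREERREERR · ERREERRERRE gives term 8.

ERREERRERREERREERRERREERRERRE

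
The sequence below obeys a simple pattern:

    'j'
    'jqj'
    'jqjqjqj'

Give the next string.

jqjqjqjqjqjqjqj

Every step duplicates the string with 'q' between the halves.
One more doubling of jqjqjqj gives the answer.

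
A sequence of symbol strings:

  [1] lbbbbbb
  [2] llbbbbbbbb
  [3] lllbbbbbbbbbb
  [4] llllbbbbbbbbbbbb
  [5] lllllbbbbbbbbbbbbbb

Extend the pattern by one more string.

llllllbbbbbbbbbbbbbbbb

The n-th term is n-1 l's then 2n+2 b's, where the shown terms are n = 2, 3, 4, 5, 6.
At n = 7 the blocks have lengths 6, 16.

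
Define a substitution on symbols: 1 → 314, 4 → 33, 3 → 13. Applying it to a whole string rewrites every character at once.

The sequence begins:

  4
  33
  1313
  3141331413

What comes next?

Expanding 3141331413: 3→13, 1→314, 4→33, 1→314, 3→13, 3→13, 1→314, 4→33, 1→314, 3→13. Concatenated: 13 314 33 314 13 13 314 33 314 13.

133143331413133143331413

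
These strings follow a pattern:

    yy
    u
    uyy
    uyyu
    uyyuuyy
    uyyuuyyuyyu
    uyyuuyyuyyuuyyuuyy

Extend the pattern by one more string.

uyyuuyyuyyuuyyuuyyuyyuuyyuyyu

Each term (from the third on) is the previous term followed by the one before it: term 3 = u·yy = uyy.
Continuing: uyyuuyyuyyuuyyuuyy · uyyuuyyuyyu gives term 8.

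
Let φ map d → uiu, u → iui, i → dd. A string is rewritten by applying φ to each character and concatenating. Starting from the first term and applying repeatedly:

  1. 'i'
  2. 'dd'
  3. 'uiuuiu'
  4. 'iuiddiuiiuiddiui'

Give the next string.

φ(iuiddiuiiuiddiui) expands symbol-by-symbol to dd iui dd uiu uiu dd iui dd dd iui dd uiu uiu dd iui dd; joining the 16 pieces gives the next term.

ddiuidduiuuiuddiuiddddiuidduiuuiuddiuidd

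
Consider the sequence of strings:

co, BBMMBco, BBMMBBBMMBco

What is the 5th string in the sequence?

Every step adds BBMMB at the front: s(k+1) = BBMMB·s(k).
From BBMMBBBMMBco, 2 further steps: BBMMBBBMMBco → BBMMBBBMMBBBMMBco → (answer).

BBMMBBBMMBBBMMBBBMMBco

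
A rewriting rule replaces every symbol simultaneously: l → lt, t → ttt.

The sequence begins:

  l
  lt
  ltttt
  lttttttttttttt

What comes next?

Rewriting the 14 symbols of lttttttttttttt one by one yields lt ttt ttt ttt ttt ttt ttt ttt ttt ttt ttt ttt ttt ttt; concatenated:

ltttttttttttttttttttttttttttttttttttttttt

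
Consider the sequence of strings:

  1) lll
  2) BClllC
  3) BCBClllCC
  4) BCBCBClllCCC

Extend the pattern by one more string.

BCBCBCBClllCCCC

Each term wraps the previous one in BC on the left and C on the right.
One more step from BCBCBClllCCC gives the answer.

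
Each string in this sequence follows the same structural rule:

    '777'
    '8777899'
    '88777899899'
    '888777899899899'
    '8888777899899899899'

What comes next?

s(k+1) = 8·s(k)·899, so each term gains 8 as a prefix and 899 as a suffix.
One more step from 8888777899899899899 gives the answer.

88888777899899899899899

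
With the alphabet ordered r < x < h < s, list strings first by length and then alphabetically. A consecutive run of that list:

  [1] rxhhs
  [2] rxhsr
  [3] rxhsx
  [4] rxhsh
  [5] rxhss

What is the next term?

Treat rxhss as a base-4 numeral over the given alphabet and add one, carrying through any trailing s's.

rxsrr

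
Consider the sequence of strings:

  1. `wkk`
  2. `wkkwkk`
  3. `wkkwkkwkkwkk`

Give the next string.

wkkwkkwkkwkkwkkwkkwkkwkk

Each string is two copies of the previous one concatenated.
One more doubling of wkkwkkwkkwkk gives the answer.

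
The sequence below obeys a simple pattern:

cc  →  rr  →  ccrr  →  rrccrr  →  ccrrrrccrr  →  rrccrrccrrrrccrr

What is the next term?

ccrrrrccrrrrccrrccrrrrccrr

Each term (from the third on) is the two preceding terms concatenated in order: term 3 = cc·rr = ccrr.
The next term joins ccrrrrccrr and rrccrrccrrrrccrr.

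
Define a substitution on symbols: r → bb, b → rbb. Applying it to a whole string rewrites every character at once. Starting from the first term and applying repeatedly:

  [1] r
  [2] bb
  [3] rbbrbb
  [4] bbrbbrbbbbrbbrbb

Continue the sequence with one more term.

rbbrbbbbrbbrbbbbrbbrbbrbbrbbbbrbbrbbbbrbbrbb

φ(bbrbbrbbbbrbbrbb) expands symbol-by-symbol to rbb rbb bb rbb rbb bb rbb rbb rbb rbb bb rbb rbb bb rbb rbb; joining the 16 pieces gives the next term.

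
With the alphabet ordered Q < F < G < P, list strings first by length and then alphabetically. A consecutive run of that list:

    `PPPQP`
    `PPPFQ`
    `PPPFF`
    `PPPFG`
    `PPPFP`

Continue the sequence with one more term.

Find the rightmost character of PPPFP below P, bump it to the next letter, and reset everything to its right to Q.

PPPGQ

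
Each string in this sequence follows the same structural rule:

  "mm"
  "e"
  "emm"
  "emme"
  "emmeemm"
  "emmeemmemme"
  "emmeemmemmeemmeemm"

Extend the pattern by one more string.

emmeemmemmeemmeemmemmeemmemme

This is a Fibonacci-style word recurrence s(k) = s(k−1)·s(k−2): e.g. e·mm = emm.
So term 8 is emmeemmemmeemmeemm·emmeemmemme.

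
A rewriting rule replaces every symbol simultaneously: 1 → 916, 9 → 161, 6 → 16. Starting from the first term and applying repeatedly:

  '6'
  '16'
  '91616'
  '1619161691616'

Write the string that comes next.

Replace each of the 13 characters of 1619161691616 in place — 916 16 916 161 916 16 916 16 161 916 16 916 16 — and concatenate.

9161691616191616916161619161691616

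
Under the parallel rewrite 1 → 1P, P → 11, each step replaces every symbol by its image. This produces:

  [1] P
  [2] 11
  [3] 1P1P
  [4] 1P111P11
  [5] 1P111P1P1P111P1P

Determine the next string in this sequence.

Applying the rule to each of the 16 symbols of 1P111P1P1P111P1P gives the pieces 1P 11 1P 1P 1P 11 1P 11 1P 11 1P 1P 1P 11 1P 11, which concatenate to the answer.

1P111P1P1P111P111P111P1P1P111P11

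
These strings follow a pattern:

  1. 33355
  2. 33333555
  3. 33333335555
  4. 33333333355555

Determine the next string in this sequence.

33333333333555555

Term n consists of 2n+1 3's, followed by n+1 5's (n = 1, 2, …).
At n = 5 the blocks have lengths 11, 6.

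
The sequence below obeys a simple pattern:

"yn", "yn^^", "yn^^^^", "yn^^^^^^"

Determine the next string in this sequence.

The strings grow by a fixed suffix ^^ each time.
Applying this once more to yn^^^^^^:

yn^^^^^^^^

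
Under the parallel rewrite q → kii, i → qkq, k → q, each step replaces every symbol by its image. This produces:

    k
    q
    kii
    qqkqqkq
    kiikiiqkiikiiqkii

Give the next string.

Applying the rule to each of the 17 symbols of kiikiiqkiikiiqkii gives the pieces q qkq qkq q qkq qkq kii q qkq qkq q qkq qkq kii q qkq qkq, which concatenate to the answer.

qqkqqkqqqkqqkqkiiqqkqqkqqqkqqkqkiiqqkqqkq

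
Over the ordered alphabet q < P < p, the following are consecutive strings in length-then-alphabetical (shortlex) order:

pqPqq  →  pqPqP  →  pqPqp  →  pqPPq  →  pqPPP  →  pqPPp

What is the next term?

pqPpq

Find the rightmost character of pqPPp below p, bump it to the next letter, and reset everything to its right to q.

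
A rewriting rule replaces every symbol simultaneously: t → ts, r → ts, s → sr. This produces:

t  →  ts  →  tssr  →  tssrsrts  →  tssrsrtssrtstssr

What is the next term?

tssrsrtssrtstssrsrtstssrtssrsrts

Replace each of the 16 characters of tssrsrtssrtstssr in place — ts sr sr ts sr ts ts sr sr ts ts sr ts sr sr ts — and concatenate.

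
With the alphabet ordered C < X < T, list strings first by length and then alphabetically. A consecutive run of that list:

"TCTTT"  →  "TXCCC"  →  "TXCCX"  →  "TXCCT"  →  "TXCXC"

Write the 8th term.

Stepping forward 3 times from TXCXC: TXCXC → TXCXX → TXCXT, then the target.

TXCTC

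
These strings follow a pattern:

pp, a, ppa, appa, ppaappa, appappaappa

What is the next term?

This is a Fibonacci-style word recurrence s(k) = s(k−2)·s(k−1): e.g. pp·a = ppa.
Continuing: ppaappa · appappaappa gives term 7.

ppaappaappappaappa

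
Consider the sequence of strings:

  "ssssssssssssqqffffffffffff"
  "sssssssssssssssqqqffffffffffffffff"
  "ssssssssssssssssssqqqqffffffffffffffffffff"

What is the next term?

sssssssssssssssssssssqqqqqffffffffffffffffffffffff

Term n consists of 3n+3 s's, followed by n-1 q's, followed by 4n f's, where the shown terms are n = 3, 4, 5.
At n = 6 the blocks have lengths 21, 5, 24.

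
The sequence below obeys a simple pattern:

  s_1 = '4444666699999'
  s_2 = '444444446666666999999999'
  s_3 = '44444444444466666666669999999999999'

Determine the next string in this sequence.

The n-th term is 4n 4's then 3n+1 6's then 4n+1 9's (n = 1, 2, …).
At n = 4 the blocks have lengths 16, 13, 17.

4444444444444444666666666666699999999999999999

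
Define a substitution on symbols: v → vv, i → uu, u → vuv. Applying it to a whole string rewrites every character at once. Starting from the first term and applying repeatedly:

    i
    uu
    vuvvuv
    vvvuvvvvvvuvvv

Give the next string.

Rewriting the 14 symbols of vvvuvvvvvvuvvv one by one yields vv vv vv vuv vv vv vv vv vv vv vuv vv vv vv; concatenated:

vvvvvvvuvvvvvvvvvvvvvvuvvvvvvv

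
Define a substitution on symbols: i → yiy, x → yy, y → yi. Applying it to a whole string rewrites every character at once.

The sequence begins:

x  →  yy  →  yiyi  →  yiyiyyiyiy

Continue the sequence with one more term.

yiyiyyiyiyyiyiyiyyiyiyyi

Apply φ to yiyiyyiyiy symbol by symbol: y→yi, i→yiy, y→yi, i→yiy, y→yi, y→yi, i→yiy, y→yi, i→yiy, y→yi; joined: yi yiy yi yiy yi yi yiy yi yiy yi.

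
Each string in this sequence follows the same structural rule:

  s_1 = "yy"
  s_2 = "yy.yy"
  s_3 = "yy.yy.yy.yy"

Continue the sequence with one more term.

yy.yy.yy.yy.yy.yy.yy.yy

Each string is two copies of the previous one joined by '.'.
One more doubling of yy.yy.yy.yy gives the answer.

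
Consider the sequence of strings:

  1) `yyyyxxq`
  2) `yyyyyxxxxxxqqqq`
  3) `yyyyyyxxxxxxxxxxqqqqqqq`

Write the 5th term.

Reading off run lengths: y runs 4, 5, 6; x runs 2, 6, 10; q runs 1, 4, 7 — each is linear in n (n = 1, 2, …).
Setting n = 5 gives 8, 18, 13 characters in each block.

yyyyyyyyxxxxxxxxxxxxxxxxxxqqqqqqqqqqqqq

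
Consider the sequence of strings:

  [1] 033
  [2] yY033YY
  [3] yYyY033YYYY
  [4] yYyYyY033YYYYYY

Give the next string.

s(k+1) = yY·s(k)·YY, so each term gains yY as a prefix and YY as a suffix.
Applying this once more to yYyYyY033YYYYYY:

yYyYyYyY033YYYYYYYY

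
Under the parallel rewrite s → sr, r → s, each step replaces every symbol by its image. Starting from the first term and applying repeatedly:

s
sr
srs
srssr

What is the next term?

srssrsrs

Rewriting each symbol of srssr: s→sr, r→s, s→sr, s→sr, r→s, which concatenates to sr s sr sr s.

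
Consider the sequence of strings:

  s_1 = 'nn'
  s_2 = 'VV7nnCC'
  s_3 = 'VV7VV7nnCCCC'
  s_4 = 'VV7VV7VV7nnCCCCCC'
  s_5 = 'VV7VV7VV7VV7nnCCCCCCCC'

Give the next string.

VV7VV7VV7VV7VV7nnCCCCCCCCCC

s(k+1) = VV7·s(k)·CC, so each term gains VV7 as a prefix and CC as a suffix.
So the next term is VV7·VV7VV7VV7VV7nnCCCCCCCC·CC.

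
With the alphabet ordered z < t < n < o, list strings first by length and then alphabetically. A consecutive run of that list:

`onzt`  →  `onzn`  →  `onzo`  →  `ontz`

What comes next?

ontt

Treat ontz as a base-4 numeral over the given alphabet and add one, carrying through any trailing o's.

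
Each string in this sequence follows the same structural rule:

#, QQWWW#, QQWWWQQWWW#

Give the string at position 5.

The strings grow by a fixed prefix QQWWW each time.
From QQWWWQQWWW#, 2 further steps: QQWWWQQWWW# → QQWWWQQWWWQQWWW# → (answer).

QQWWWQQWWWQQWWWQQWWW#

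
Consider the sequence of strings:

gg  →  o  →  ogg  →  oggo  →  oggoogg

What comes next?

oggooggoggo

This is a Fibonacci-style word recurrence s(k) = s(k−1)·s(k−2): e.g. o·gg = ogg.
Continuing: oggoogg · oggo gives term 6.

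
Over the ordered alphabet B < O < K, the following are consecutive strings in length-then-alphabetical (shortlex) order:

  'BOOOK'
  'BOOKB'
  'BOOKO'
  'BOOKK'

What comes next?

BOKBB

Find the rightmost character of BOOKK below K, bump it to the next letter, and reset everything to its right to B.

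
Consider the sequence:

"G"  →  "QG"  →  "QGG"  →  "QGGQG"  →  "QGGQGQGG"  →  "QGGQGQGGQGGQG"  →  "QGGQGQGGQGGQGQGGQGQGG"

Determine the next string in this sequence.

QGGQGQGGQGGQGQGGQGQGGQGGQGQGGQGGQG

Each term (from the third on) is the previous term followed by the one before it: term 3 = QG·G = QGG.
The next term joins QGGQGQGGQGGQGQGGQGQGG and QGGQGQGGQGGQG.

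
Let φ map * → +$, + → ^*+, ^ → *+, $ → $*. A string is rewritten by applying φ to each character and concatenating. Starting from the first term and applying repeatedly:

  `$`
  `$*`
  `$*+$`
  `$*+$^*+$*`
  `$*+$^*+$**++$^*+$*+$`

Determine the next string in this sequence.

$*+$^*+$**++$^*+$*+$+$^*+^*+$**++$^*+$*+$^*+$*

Replace each of the 20 characters of $*+$^*+$**++$^*+$*+$ in place — $* +$ ^*+ $* *+ +$ ^*+ $* +$ +$ ^*+ ^*+ $* *+ +$ ^*+ $* +$ ^*+ $* — and concatenate.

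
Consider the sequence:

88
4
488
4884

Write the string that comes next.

4884488

This is a Fibonacci-style word recurrence s(k) = s(k−1)·s(k−2): e.g. 4·88 = 488.
So term 5 is 4884·488.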